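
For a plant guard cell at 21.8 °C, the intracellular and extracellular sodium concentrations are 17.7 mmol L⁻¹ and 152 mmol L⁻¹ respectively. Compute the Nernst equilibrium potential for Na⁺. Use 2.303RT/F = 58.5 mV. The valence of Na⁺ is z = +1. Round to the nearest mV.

55 mV

E = (58.5/z) · log₁₀([Na⁺]_out/[Na⁺]_in) with z = +1.
= (58.5/1) · log₁₀(152/17.7) = 58.50 · log₁₀(8.588)
= 58.50 · (0.9339) = 54.63 mV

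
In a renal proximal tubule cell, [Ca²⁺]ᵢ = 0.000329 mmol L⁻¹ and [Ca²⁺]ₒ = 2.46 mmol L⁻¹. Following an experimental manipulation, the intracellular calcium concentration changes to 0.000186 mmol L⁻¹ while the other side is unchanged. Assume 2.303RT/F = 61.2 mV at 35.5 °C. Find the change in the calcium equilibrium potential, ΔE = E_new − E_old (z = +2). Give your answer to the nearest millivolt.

8 mV

E_old = (61.2/2)·log₁₀(2.46/0.000329) = 118.54 mV
E_new = (61.2/2)·log₁₀(2.46/0.000186) = 126.12 mV
ΔE = 126.12 − (118.54) = 7.58 mV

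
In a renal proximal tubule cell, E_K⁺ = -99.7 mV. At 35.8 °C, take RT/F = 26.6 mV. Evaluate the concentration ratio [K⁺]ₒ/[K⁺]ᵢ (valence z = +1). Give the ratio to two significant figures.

0.024

ln([out]/[in]) = E·z/(26.6) = -99.7 × 1 / 26.6 = -3.7481
[out]/[in] = e^(-3.7481) = 0.02356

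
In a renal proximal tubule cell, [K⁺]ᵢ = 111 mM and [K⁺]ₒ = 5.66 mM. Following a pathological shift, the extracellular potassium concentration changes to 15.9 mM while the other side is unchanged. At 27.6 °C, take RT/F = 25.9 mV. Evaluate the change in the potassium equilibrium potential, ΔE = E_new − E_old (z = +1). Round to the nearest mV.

E_old = (25.9/1)·ln(5.66/111) = -77.08 mV
E_new = (25.9/1)·ln(15.9/111) = -50.33 mV
ΔE = -50.33 − (-77.08) = 26.75 mV

27 mV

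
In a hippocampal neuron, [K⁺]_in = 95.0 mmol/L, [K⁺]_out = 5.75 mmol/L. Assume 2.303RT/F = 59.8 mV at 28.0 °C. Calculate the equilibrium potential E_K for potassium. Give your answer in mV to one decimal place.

E = (59.8/z) · log₁₀([K⁺]_out/[K⁺]_in) with z = +1.
= (59.8/1) · log₁₀(5.75/95.0) = 59.80 · log₁₀(0.06053)
= 59.80 · (-1.2181) = -72.84 mV

-72.8 mV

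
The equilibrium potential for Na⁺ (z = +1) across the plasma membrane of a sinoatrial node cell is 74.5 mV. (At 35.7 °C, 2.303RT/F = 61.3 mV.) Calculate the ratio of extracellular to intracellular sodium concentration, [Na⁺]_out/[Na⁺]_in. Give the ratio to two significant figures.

log₁₀([out]/[in]) = E·z/(61.3) = 74.5 × 1 / 61.3 = 1.2153
[out]/[in] = 10^(1.2153) = 16.42

16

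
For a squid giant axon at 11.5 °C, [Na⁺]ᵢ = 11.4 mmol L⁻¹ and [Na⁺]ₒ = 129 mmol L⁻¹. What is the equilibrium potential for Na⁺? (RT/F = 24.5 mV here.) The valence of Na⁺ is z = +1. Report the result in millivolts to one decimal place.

59.4 mV

E = (24.5/z) · ln([Na⁺]_out/[Na⁺]_in) with z = +1.
= (24.5/1) · ln(129/11.4) = 24.50 · ln(11.32)
= 24.50 · (2.4262) = 59.44 mV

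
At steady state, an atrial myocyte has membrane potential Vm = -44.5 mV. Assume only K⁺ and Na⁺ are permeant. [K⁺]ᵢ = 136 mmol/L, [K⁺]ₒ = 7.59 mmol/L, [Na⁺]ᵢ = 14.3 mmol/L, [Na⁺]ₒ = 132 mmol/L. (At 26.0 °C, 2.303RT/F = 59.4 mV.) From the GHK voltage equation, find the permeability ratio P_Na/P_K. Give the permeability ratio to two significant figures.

Let α = P_Na/P_K. GHK: Vm = 59.4·log₁₀[(Kₒ + α·Naₒ)/(Kᵢ + α·Naᵢ)].
10^(Vm/59.4) = 10^(-44.5/59.4) = 0.17817
So 0.17817·(Kᵢ + α·Naᵢ) = Kₒ + α·Naₒ → α = (0.17817·136.0 − 7.59) / (132.0 − 0.17817·14.3)
α = (24.23 − 7.59) / (132.0 − 2.548) = 16.64/129.5 = 0.1286

0.13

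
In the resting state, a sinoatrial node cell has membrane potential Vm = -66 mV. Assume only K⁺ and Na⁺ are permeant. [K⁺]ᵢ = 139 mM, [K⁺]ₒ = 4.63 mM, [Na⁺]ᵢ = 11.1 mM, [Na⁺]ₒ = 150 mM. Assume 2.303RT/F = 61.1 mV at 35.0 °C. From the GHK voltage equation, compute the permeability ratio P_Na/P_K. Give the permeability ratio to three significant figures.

0.0465

Let α = P_Na/P_K. GHK: Vm = 61.1·log₁₀[(Kₒ + α·Naₒ)/(Kᵢ + α·Naᵢ)].
10^(Vm/61.1) = 10^(-66.0/61.1) = 0.083139
So 0.083139·(Kᵢ + α·Naᵢ) = Kₒ + α·Naₒ → α = (0.083139·139.0 − 4.63) / (150.0 − 0.083139·11.1)
α = (11.56 − 4.63) / (150.0 − 0.9228) = 6.926/149.1 = 0.04646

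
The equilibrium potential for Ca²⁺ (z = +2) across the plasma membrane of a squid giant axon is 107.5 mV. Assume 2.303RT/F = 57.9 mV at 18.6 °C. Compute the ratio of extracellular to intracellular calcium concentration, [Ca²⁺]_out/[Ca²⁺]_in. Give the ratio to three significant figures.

5170

log₁₀([out]/[in]) = E·z/(57.9) = 107.5 × 2 / 57.9 = 3.7133
[out]/[in] = 10^(3.7133) = 5168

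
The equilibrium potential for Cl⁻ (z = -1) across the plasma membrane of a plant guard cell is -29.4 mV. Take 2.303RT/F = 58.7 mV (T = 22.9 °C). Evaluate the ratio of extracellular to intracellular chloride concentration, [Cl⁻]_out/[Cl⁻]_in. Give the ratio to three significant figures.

3.17

log₁₀([out]/[in]) = E·z/(58.7) = -29.4 × -1 / 58.7 = 0.5009
[out]/[in] = 10^(0.5009) = 3.168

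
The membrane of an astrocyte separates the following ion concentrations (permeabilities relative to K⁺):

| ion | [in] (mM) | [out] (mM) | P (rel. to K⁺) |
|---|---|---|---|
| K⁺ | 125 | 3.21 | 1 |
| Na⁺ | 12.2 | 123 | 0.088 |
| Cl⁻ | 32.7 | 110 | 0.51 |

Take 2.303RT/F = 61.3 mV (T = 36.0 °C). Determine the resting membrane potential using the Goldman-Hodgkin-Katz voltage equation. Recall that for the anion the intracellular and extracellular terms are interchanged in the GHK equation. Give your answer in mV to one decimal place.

Vm = 61.3 · log₁₀[(Σ P·[cation]ₒ + Σ P·[anion]ᵢ) / (Σ P·[cation]ᵢ + Σ P·[anion]ₒ)]
Numerator = 1×3.21 + 0.088×123 + 0.51×32.7 = 30.71
Denominator = 1×125 + 0.088×12.2 + 0.51×110 = 182.2
Vm = 61.3 · log₁₀(0.16858) = 61.3 × (-0.7732) = -47.40 mV

-47.4 mV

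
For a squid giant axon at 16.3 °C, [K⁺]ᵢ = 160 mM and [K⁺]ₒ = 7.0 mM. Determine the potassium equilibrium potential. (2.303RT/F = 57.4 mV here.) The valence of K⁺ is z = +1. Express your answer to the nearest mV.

E = (57.4/z) · log₁₀([K⁺]_out/[K⁺]_in) with z = +1.
= (57.4/1) · log₁₀(7.0/160) = 57.40 · log₁₀(0.04375)
= 57.40 · (-1.3590) = -78.01 mV

-78 mV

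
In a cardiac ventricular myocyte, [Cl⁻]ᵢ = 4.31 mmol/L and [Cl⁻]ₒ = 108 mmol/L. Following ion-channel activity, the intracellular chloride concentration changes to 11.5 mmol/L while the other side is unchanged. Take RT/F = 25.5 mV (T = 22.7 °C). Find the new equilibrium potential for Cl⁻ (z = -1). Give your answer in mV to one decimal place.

-57.1 mV

After the shift: [Cl⁻]_out = 108, [Cl⁻]_in = 11.5 mmol/L.
E_new = (25.5/-1)·ln(108/11.5) = -25.50 · (2.2398) = -57.11 mV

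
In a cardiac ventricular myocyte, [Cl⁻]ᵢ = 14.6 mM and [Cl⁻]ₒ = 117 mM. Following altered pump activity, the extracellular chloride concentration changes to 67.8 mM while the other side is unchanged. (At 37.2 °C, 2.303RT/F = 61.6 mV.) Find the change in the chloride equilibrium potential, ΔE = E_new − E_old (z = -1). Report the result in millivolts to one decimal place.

E_old = (61.6/-1)·log₁₀(117/14.6) = -55.68 mV
E_new = (61.6/-1)·log₁₀(67.8/14.6) = -41.08 mV
ΔE = -41.08 − (-55.68) = 14.60 mV

14.6 mV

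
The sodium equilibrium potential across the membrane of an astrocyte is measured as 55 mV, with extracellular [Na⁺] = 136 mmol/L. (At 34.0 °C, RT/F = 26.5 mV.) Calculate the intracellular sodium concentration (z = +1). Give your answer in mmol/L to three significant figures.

Nernst: E = (26.5/1) · ln([out]/[in]), so ln([out]/[in]) = 55.0 × 1 / 26.5 = 2.0755.
[out]/[in] = e^(2.0755) = 7.968.
[in] = 136 / 7.968 = 17.07 mmol/L.

17.1 mmol/L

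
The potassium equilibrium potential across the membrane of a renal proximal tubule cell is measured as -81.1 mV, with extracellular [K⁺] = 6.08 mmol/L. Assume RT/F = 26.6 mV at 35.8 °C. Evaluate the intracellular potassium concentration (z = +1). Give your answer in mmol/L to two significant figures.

130 mmol/L

Nernst: E = (26.6/1) · ln([out]/[in]), so ln([out]/[in]) = -81.1 × 1 / 26.6 = -3.0489.
[out]/[in] = e^(-3.0489) = 0.04741.
[in] = 6.08 / 0.04741 = 128.2 mmol/L.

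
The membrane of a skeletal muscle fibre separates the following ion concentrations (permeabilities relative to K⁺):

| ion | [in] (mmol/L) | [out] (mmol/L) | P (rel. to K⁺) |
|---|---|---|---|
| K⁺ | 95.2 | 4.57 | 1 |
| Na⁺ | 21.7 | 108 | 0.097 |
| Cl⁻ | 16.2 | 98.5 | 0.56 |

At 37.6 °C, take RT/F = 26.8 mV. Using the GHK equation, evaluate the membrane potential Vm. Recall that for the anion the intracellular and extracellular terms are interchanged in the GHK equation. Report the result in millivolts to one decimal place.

-49.4 mV

Vm = 26.8 · ln[(Σ P·[cation]ₒ + Σ P·[anion]ᵢ) / (Σ P·[cation]ᵢ + Σ P·[anion]ₒ)]
Numerator = 1×4.57 + 0.097×108 + 0.56×16.2 = 24.12
Denominator = 1×95.2 + 0.097×21.7 + 0.56×98.5 = 152.5
Vm = 26.8 · ln(0.15819) = 26.8 × (-1.8440) = -49.42 mV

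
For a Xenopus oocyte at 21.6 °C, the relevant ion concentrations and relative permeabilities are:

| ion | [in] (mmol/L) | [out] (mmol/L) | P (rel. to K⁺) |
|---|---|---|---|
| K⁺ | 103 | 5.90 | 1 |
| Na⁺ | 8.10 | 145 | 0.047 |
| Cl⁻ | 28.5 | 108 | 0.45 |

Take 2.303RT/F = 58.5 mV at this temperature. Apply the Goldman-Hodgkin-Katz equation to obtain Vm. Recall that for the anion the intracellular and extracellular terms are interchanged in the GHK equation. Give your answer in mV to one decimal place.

-45.3 mV

Vm = 58.5 · log₁₀[(Σ P·[cation]ₒ + Σ P·[anion]ᵢ) / (Σ P·[cation]ᵢ + Σ P·[anion]ₒ)]
Numerator = 1×5.90 + 0.047×145 + 0.45×28.5 = 25.54
Denominator = 1×103 + 0.047×8.10 + 0.45×108 = 152
Vm = 58.5 · log₁₀(0.16805) = 58.5 × (-0.7746) = -45.31 mV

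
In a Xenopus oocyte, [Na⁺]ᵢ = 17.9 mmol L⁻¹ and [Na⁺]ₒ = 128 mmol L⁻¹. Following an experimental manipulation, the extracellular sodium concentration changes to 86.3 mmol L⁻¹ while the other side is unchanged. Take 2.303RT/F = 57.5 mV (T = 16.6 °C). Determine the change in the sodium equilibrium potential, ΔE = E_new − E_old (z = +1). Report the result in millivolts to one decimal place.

-9.8 mV

E_old = (57.5/1)·log₁₀(128/17.9) = 49.13 mV
E_new = (57.5/1)·log₁₀(86.3/17.9) = 39.28 mV
ΔE = 39.28 − (49.13) = -9.84 mV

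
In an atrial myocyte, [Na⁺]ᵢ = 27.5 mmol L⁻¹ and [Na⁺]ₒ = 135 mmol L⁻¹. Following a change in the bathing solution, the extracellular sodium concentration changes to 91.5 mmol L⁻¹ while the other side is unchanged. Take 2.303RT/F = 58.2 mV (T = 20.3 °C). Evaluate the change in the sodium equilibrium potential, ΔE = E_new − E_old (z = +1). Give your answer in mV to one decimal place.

-9.8 mV

E_old = (58.2/1)·log₁₀(135/27.5) = 40.22 mV
E_new = (58.2/1)·log₁₀(91.5/27.5) = 30.39 mV
ΔE = 30.39 − (40.22) = -9.83 mV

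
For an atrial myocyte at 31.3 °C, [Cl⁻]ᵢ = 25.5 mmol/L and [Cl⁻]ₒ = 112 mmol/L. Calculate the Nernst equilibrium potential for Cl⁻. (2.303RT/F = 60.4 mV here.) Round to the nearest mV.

-39 mV

E = (60.4/z) · log₁₀([Cl⁻]_out/[Cl⁻]_in) with z = -1.
For an anion, dividing by z = -1 reverses the sign.
= (60.4/-1) · log₁₀(112/25.5) = -60.40 · log₁₀(4.392)
= -60.40 · (0.6427) = -38.82 mV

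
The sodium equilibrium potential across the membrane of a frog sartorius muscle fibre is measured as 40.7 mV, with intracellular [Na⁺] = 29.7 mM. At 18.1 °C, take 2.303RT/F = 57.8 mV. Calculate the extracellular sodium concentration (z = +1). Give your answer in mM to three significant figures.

150 mM

Nernst: E = (57.8/1) · log₁₀([out]/[in]), so log₁₀([out]/[in]) = 40.7 × 1 / 57.8 = 0.7042.
[out]/[in] = 10^(0.7042) = 5.06.
[out] = 5.06 × 29.7 = 150.3 mM.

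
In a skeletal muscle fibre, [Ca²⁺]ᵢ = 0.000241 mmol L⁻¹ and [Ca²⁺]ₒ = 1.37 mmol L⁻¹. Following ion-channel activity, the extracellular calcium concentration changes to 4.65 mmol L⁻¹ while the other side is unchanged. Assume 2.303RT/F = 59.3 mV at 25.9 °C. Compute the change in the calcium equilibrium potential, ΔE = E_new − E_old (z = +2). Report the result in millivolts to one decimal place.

15.7 mV

E_old = (59.3/2)·log₁₀(1.37/0.000241) = 111.33 mV
E_new = (59.3/2)·log₁₀(4.65/0.000241) = 127.06 mV
ΔE = 127.06 − (111.33) = 15.74 mV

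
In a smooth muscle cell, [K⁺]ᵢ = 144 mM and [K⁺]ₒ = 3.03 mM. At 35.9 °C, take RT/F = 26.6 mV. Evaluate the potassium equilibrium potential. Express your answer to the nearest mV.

-103 mV

E = (26.6/z) · ln([K⁺]_out/[K⁺]_in) with z = +1.
= (26.6/1) · ln(3.03/144) = 26.60 · ln(0.02104)
= 26.60 · (-3.8613) = -102.71 mV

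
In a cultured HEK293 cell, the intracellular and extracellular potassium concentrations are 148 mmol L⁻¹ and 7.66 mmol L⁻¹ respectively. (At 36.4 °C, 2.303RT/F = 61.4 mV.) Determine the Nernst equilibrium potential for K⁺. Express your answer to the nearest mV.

-79 mV

E = (61.4/z) · log₁₀([K⁺]_out/[K⁺]_in) with z = +1.
= (61.4/1) · log₁₀(7.66/148) = 61.40 · log₁₀(0.05176)
= 61.40 · (-1.2860) = -78.96 mV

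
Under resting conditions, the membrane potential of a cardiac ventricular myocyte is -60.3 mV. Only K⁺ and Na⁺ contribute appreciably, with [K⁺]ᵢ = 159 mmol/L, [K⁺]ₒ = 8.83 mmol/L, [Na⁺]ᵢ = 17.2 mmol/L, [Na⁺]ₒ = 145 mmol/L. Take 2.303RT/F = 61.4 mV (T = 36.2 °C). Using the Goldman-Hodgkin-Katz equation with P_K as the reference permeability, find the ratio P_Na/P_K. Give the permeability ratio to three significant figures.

Let α = P_Na/P_K. GHK: Vm = 61.4·log₁₀[(Kₒ + α·Naₒ)/(Kᵢ + α·Naᵢ)].
10^(Vm/61.4) = 10^(-60.3/61.4) = 0.10421
So 0.10421·(Kᵢ + α·Naᵢ) = Kₒ + α·Naₒ → α = (0.10421·159.0 − 8.83) / (145.0 − 0.10421·17.2)
α = (16.57 − 8.83) / (145.0 − 1.792) = 7.74/143.2 = 0.05404

0.0540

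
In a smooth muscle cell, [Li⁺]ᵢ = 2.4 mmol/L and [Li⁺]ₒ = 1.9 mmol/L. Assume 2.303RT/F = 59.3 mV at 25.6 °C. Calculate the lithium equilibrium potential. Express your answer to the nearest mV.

E = (59.3/z) · log₁₀([Li⁺]_out/[Li⁺]_in) with z = +1.
= (59.3/1) · log₁₀(1.9/2.4) = 59.30 · log₁₀(0.7917)
= 59.30 · (-0.1015) = -6.02 mV

-6 mV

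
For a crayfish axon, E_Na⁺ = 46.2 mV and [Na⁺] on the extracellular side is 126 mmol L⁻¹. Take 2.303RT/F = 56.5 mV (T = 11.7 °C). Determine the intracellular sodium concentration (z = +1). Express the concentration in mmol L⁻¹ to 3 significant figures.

19.2 mmol L⁻¹

Nernst: E = (56.5/1) · log₁₀([out]/[in]), so log₁₀([out]/[in]) = 46.2 × 1 / 56.5 = 0.8177.
[out]/[in] = 10^(0.8177) = 6.572.
[in] = 126 / 6.572 = 19.17 mmol L⁻¹.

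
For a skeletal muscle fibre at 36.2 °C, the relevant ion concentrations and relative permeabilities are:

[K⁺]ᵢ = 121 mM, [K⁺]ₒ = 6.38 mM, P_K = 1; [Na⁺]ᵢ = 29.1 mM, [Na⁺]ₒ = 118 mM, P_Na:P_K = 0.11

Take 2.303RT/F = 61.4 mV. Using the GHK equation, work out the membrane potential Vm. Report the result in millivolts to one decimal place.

-49.6 mV

Vm = 61.4 · log₁₀[(Σ P·[cation]ₒ + Σ P·[anion]ᵢ) / (Σ P·[cation]ᵢ + Σ P·[anion]ₒ)]
Numerator = 1×6.38 + 0.11×118 = 19.36
Denominator = 1×121 + 0.11×29.1 = 124.2
Vm = 61.4 · log₁₀(0.15588) = 61.4 × (-0.8072) = -49.56 mV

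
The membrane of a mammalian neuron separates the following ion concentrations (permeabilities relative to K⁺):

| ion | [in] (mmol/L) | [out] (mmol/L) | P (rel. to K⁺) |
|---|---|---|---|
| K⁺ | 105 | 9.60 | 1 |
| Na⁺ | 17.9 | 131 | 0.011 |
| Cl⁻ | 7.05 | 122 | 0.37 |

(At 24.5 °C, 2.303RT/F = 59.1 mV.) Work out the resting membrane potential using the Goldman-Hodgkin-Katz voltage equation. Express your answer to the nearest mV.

Vm = 59.1 · log₁₀[(Σ P·[cation]ₒ + Σ P·[anion]ᵢ) / (Σ P·[cation]ᵢ + Σ P·[anion]ₒ)]
Numerator = 1×9.60 + 0.011×131 + 0.37×7.05 = 13.65
Denominator = 1×105 + 0.011×17.9 + 0.37×122 = 150.3
Vm = 59.1 · log₁₀(0.090793) = 59.1 × (-1.0419) = -61.58 mV

-62 mV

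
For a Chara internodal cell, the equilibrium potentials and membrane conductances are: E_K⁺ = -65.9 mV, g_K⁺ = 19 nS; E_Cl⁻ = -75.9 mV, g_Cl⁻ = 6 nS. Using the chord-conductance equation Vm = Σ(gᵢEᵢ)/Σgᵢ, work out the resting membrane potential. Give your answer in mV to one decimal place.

-68.3 mV

Σ gᵢEᵢ = 19·(-65.9) + 6·(-75.9) = -1707.50
Σ gᵢ = 19 + 6 = 25
Vm = -1707.50 / 25 = -68.30 mV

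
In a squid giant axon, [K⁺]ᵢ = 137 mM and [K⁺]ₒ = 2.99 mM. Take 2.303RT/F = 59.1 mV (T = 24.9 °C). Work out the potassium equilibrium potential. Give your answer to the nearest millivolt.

E = (59.1/z) · log₁₀([K⁺]_out/[K⁺]_in) with z = +1.
= (59.1/1) · log₁₀(2.99/137) = 59.10 · log₁₀(0.02182)
= 59.10 · (-1.6610) = -98.17 mV

-98 mV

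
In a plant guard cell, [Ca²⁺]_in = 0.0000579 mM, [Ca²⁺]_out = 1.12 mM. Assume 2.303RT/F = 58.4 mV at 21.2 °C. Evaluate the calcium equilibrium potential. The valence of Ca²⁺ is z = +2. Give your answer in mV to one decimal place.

E = (58.4/z) · log₁₀([Ca²⁺]_out/[Ca²⁺]_in) with z = +2.
= (58.4/2) · log₁₀(1.12/0.0000579) = 29.20 · log₁₀(1.934e+04)
= 29.20 · (4.2865) = 125.17 mV

125.2 mV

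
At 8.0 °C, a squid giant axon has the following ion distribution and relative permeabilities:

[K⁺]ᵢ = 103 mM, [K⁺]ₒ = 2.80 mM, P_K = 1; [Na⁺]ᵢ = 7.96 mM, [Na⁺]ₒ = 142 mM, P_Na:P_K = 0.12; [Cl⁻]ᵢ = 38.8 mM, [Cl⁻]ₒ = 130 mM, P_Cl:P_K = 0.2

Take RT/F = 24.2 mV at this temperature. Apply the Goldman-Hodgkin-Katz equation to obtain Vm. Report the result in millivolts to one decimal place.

-37.5 mV

Vm = 24.2 · ln[(Σ P·[cation]ₒ + Σ P·[anion]ᵢ) / (Σ P·[cation]ᵢ + Σ P·[anion]ₒ)]
Numerator = 1×2.80 + 0.12×142 + 0.2×38.8 = 27.6
Denominator = 1×103 + 0.12×7.96 + 0.2×130 = 130
Vm = 24.2 · ln(0.21238) = 24.2 × (-1.5494) = -37.49 mV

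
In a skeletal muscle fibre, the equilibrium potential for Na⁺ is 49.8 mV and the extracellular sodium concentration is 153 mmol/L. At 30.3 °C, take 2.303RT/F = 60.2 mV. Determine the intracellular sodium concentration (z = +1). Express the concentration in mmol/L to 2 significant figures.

23 mmol/L

Nernst: E = (60.2/1) · log₁₀([out]/[in]), so log₁₀([out]/[in]) = 49.8 × 1 / 60.2 = 0.8272.
[out]/[in] = 10^(0.8272) = 6.718.
[in] = 153 / 6.718 = 22.77 mmol/L.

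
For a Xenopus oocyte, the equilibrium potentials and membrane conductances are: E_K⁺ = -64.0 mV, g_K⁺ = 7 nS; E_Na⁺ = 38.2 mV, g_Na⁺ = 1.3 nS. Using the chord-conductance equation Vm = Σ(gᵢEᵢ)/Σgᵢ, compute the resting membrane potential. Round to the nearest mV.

Σ gᵢEᵢ = 7·(-64.0) + 1.3·(38.2) = -398.34
Σ gᵢ = 7 + 1.3 = 8.3
Vm = -398.34 / 8.3 = -47.99 mV

-48 mV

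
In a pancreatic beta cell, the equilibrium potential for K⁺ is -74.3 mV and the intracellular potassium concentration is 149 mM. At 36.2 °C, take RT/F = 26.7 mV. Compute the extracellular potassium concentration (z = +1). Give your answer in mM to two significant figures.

Nernst: E = (26.7/1) · ln([out]/[in]), so ln([out]/[in]) = -74.3 × 1 / 26.7 = -2.7828.
[out]/[in] = e^(-2.7828) = 0.06187.
[out] = 0.06187 × 149 = 9.218 mM.

9.2 mM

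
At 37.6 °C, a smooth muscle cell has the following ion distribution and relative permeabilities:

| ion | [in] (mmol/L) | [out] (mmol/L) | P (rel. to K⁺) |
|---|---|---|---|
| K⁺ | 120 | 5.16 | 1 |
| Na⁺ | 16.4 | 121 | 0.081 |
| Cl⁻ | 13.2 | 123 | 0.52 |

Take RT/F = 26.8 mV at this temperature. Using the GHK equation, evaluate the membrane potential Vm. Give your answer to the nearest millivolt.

-57 mV

Vm = 26.8 · ln[(Σ P·[cation]ₒ + Σ P·[anion]ᵢ) / (Σ P·[cation]ᵢ + Σ P·[anion]ₒ)]
Numerator = 1×5.16 + 0.081×121 + 0.52×13.2 = 21.82
Denominator = 1×120 + 0.081×16.4 + 0.52×123 = 185.3
Vm = 26.8 · ln(0.11779) = 26.8 × (-2.1389) = -57.32 mV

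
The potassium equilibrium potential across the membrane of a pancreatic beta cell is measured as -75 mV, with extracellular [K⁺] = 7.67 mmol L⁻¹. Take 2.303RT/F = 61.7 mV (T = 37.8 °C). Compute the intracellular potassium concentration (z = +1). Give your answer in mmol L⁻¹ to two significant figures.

130 mmol L⁻¹

Nernst: E = (61.7/1) · log₁₀([out]/[in]), so log₁₀([out]/[in]) = -75.0 × 1 / 61.7 = -1.2156.
[out]/[in] = 10^(-1.2156) = 0.06088.
[in] = 7.67 / 0.06088 = 126 mmol L⁻¹.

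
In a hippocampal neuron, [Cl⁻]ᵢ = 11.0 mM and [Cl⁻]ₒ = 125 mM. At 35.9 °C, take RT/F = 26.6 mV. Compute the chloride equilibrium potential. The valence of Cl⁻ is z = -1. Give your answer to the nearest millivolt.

-65 mV

E = (26.6/z) · ln([Cl⁻]_out/[Cl⁻]_in) with z = -1.
For an anion, dividing by z = -1 reverses the sign.
= (26.6/-1) · ln(125/11.0) = -26.60 · ln(11.36)
= -26.60 · (2.4304) = -64.65 mV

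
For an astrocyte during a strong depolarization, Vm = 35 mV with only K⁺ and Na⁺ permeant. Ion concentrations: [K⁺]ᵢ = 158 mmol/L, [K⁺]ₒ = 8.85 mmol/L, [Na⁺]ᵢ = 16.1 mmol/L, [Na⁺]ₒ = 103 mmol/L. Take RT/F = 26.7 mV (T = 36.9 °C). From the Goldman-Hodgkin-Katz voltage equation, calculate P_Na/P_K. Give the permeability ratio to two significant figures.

13

Let α = P_Na/P_K. GHK: Vm = 26.7·ln[(Kₒ + α·Naₒ)/(Kᵢ + α·Naᵢ)].
e^(Vm/26.7) = e^(35.0/26.7) = 3.7094
So 3.7094·(Kᵢ + α·Naᵢ) = Kₒ + α·Naₒ → α = (3.7094·158.0 − 8.85) / (103.0 − 3.7094·16.1)
α = (586.1 − 8.85) / (103.0 − 59.72) = 577.2/43.28 = 13.34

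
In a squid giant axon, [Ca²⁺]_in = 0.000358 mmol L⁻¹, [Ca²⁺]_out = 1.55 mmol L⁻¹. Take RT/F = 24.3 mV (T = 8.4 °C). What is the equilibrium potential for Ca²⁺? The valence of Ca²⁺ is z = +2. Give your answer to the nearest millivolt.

102 mV

E = (24.3/z) · ln([Ca²⁺]_out/[Ca²⁺]_in) with z = +2.
= (24.3/2) · ln(1.55/0.000358) = 12.15 · ln(4330)
= 12.15 · (8.3732) = 101.73 mV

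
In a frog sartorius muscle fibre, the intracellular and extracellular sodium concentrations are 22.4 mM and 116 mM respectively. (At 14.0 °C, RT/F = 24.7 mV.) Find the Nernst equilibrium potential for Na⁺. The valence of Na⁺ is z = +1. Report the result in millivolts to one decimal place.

E = (24.7/z) · ln([Na⁺]_out/[Na⁺]_in) with z = +1.
= (24.7/1) · ln(116/22.4) = 24.70 · ln(5.179)
= 24.70 · (1.6445) = 40.62 mV

40.6 mV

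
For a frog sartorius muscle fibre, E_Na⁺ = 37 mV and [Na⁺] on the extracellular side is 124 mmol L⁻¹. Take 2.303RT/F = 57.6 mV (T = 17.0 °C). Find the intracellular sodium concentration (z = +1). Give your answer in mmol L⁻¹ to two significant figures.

Nernst: E = (57.6/1) · log₁₀([out]/[in]), so log₁₀([out]/[in]) = 37.0 × 1 / 57.6 = 0.6424.
[out]/[in] = 10^(0.6424) = 4.389.
[in] = 124 / 4.389 = 28.25 mmol L⁻¹.

28 mmol L⁻¹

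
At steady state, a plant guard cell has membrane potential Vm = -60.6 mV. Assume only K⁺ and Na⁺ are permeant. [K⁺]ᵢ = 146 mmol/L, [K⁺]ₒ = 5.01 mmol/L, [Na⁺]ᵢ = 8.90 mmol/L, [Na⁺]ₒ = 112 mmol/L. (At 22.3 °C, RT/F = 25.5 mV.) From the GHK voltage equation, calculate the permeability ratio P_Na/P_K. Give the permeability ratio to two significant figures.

0.077

Let α = P_Na/P_K. GHK: Vm = 25.5·ln[(Kₒ + α·Naₒ)/(Kᵢ + α·Naᵢ)].
e^(Vm/25.5) = e^(-60.6/25.5) = 0.092878
So 0.092878·(Kᵢ + α·Naᵢ) = Kₒ + α·Naₒ → α = (0.092878·146.0 − 5.01) / (112.0 − 0.092878·8.9)
α = (13.56 − 5.01) / (112.0 − 0.8266) = 8.55/111.2 = 0.07691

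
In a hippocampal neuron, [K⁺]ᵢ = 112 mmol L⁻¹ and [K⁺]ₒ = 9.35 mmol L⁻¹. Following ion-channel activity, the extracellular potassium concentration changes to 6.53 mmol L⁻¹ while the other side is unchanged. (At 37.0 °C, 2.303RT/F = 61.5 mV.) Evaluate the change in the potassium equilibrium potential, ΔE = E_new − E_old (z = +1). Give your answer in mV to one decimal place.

-9.6 mV

E_old = (61.5/1)·log₁₀(9.35/112) = -66.32 mV
E_new = (61.5/1)·log₁₀(6.53/112) = -75.91 mV
ΔE = -75.91 − (-66.32) = -9.59 mV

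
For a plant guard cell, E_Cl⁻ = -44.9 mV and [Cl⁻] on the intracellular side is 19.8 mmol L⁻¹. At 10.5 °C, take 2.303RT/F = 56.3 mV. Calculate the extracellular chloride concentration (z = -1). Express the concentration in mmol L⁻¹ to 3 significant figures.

Nernst: E = (56.3/-1) · log₁₀([out]/[in]), so log₁₀([out]/[in]) = -44.9 × -1 / 56.3 = 0.7975.
[out]/[in] = 10^(0.7975) = 6.274.
[out] = 6.274 × 19.8 = 124.2 mmol L⁻¹.

124 mmol L⁻¹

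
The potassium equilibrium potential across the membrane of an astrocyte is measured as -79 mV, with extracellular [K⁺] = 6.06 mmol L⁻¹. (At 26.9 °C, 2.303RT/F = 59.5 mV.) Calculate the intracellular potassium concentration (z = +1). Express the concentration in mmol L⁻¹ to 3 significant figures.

129 mmol L⁻¹

Nernst: E = (59.5/1) · log₁₀([out]/[in]), so log₁₀([out]/[in]) = -79.0 × 1 / 59.5 = -1.3277.
[out]/[in] = 10^(-1.3277) = 0.04702.
[in] = 6.06 / 0.04702 = 128.9 mmol L⁻¹.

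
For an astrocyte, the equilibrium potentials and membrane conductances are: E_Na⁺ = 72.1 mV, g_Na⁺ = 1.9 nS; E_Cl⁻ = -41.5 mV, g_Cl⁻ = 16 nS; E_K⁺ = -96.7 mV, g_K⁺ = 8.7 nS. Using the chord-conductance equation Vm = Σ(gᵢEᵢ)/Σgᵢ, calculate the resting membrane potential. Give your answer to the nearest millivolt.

-51 mV

Σ gᵢEᵢ = 1.9·(72.1) + 16·(-41.5) + 8.7·(-96.7) = -1368.30
Σ gᵢ = 1.9 + 16 + 8.7 = 26.6
Vm = -1368.30 / 26.6 = -51.44 mV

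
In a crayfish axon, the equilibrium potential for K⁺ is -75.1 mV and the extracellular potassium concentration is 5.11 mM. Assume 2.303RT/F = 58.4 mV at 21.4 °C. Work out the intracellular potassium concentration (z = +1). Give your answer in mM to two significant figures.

99 mM

Nernst: E = (58.4/1) · log₁₀([out]/[in]), so log₁₀([out]/[in]) = -75.1 × 1 / 58.4 = -1.2860.
[out]/[in] = 10^(-1.2860) = 0.05177.
[in] = 5.11 / 0.05177 = 98.71 mM.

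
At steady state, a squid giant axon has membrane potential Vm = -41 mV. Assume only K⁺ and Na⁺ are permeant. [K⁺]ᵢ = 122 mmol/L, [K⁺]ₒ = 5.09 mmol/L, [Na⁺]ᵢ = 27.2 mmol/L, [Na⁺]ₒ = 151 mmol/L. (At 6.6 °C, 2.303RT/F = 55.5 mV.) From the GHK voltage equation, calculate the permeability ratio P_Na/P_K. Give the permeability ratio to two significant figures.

Let α = P_Na/P_K. GHK: Vm = 55.5·log₁₀[(Kₒ + α·Naₒ)/(Kᵢ + α·Naᵢ)].
10^(Vm/55.5) = 10^(-41.0/55.5) = 0.1825
So 0.1825·(Kᵢ + α·Naᵢ) = Kₒ + α·Naₒ → α = (0.1825·122.0 − 5.09) / (151.0 − 0.1825·27.2)
α = (22.26 − 5.09) / (151.0 − 4.964) = 17.17/146 = 0.1176

0.12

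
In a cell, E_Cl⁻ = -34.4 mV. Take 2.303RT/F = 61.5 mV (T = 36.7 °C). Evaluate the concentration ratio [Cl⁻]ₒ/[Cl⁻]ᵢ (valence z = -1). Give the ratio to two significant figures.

log₁₀([out]/[in]) = E·z/(61.5) = -34.4 × -1 / 61.5 = 0.5593
[out]/[in] = 10^(0.5593) = 3.625

3.6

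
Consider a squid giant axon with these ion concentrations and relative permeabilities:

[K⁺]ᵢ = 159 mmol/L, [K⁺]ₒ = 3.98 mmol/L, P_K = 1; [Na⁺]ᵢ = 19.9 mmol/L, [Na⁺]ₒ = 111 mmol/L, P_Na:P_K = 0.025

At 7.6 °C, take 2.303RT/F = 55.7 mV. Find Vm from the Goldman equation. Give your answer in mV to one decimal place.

-76.5 mV

Vm = 55.7 · log₁₀[(Σ P·[cation]ₒ + Σ P·[anion]ᵢ) / (Σ P·[cation]ᵢ + Σ P·[anion]ₒ)]
Numerator = 1×3.98 + 0.025×111 = 6.755
Denominator = 1×159 + 0.025×19.9 = 159.5
Vm = 55.7 · log₁₀(0.042352) = 55.7 × (-1.3731) = -76.48 mV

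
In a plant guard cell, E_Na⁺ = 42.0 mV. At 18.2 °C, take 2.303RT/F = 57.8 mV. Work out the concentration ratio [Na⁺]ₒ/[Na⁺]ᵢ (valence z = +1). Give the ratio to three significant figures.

log₁₀([out]/[in]) = E·z/(57.8) = 42.0 × 1 / 57.8 = 0.7266
[out]/[in] = 10^(0.7266) = 5.329

5.33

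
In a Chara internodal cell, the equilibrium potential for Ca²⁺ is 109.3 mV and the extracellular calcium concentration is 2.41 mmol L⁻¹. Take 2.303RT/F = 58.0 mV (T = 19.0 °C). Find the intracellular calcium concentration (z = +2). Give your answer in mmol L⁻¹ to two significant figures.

Nernst: E = (58.0/2) · log₁₀([out]/[in]), so log₁₀([out]/[in]) = 109.3 × 2 / 58.0 = 3.7690.
[out]/[in] = 10^(3.7690) = 5874.
[in] = 2.41 / 5874 = 0.0004103 mmol L⁻¹.

0.00041 mmol L⁻¹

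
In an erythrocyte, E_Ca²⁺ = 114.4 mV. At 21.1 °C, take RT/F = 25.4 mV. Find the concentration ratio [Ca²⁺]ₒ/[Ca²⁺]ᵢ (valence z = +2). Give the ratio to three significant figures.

ln([out]/[in]) = E·z/(25.4) = 114.4 × 2 / 25.4 = 9.0079
[out]/[in] = e^(9.0079) = 8167

8170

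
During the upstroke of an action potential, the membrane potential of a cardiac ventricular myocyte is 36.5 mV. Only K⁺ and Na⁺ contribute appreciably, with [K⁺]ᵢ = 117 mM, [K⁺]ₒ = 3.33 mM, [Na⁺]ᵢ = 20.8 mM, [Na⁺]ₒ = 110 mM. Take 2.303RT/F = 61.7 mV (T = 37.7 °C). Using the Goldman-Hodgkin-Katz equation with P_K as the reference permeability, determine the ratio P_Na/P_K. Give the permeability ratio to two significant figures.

16

Let α = P_Na/P_K. GHK: Vm = 61.7·log₁₀[(Kₒ + α·Naₒ)/(Kᵢ + α·Naᵢ)].
10^(Vm/61.7) = 10^(36.5/61.7) = 3.9046
So 3.9046·(Kᵢ + α·Naᵢ) = Kₒ + α·Naₒ → α = (3.9046·117.0 − 3.33) / (110.0 − 3.9046·20.8)
α = (456.8 − 3.33) / (110.0 − 81.21) = 453.5/28.79 = 15.75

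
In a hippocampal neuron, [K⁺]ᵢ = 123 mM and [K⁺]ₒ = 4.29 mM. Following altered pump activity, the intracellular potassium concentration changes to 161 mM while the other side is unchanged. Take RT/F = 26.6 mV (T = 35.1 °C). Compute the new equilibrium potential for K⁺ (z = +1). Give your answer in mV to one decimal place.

After the shift: [K⁺]_out = 4.29, [K⁺]_in = 161 mM.
E_new = (26.6/1)·ln(4.29/161) = 26.60 · (-3.6251) = -96.43 mV

-96.4 mV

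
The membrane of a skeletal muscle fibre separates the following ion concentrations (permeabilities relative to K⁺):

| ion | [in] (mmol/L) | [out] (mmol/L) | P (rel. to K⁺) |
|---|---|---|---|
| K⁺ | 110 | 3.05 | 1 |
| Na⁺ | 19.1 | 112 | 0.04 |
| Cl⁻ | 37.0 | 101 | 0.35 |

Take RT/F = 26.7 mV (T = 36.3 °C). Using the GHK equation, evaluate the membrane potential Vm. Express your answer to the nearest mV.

-52 mV

Vm = 26.7 · ln[(Σ P·[cation]ₒ + Σ P·[anion]ᵢ) / (Σ P·[cation]ᵢ + Σ P·[anion]ₒ)]
Numerator = 1×3.05 + 0.04×112 + 0.35×37.0 = 20.48
Denominator = 1×110 + 0.04×19.1 + 0.35×101 = 146.1
Vm = 26.7 · ln(0.14016) = 26.7 × (-1.9649) = -52.46 mV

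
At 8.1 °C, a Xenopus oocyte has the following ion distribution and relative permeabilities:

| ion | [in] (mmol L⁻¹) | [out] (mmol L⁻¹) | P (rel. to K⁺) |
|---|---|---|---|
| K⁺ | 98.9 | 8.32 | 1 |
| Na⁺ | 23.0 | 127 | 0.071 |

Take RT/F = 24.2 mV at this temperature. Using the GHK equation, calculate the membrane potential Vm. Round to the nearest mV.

-43 mV

Vm = 24.2 · ln[(Σ P·[cation]ₒ + Σ P·[anion]ᵢ) / (Σ P·[cation]ᵢ + Σ P·[anion]ₒ)]
Numerator = 1×8.32 + 0.071×127 = 17.34
Denominator = 1×98.9 + 0.071×23.0 = 100.5
Vm = 24.2 · ln(0.17245) = 24.2 × (-1.7576) = -42.53 mV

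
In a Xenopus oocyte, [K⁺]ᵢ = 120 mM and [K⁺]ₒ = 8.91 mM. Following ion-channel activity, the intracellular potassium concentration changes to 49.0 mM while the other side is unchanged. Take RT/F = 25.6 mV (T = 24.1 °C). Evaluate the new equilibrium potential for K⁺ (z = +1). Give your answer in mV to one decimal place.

-43.6 mV

After the shift: [K⁺]_out = 8.91, [K⁺]_in = 49.0 mM.
E_new = (25.6/1)·ln(8.91/49.0) = 25.60 · (-1.7046) = -43.64 mV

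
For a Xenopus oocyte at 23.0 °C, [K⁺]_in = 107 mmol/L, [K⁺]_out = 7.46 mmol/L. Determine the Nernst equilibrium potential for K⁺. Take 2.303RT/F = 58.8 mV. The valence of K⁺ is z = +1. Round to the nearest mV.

E = (58.8/z) · log₁₀([K⁺]_out/[K⁺]_in) with z = +1.
= (58.8/1) · log₁₀(7.46/107) = 58.80 · log₁₀(0.06972)
= 58.80 · (-1.1566) = -68.01 mV

-68 mV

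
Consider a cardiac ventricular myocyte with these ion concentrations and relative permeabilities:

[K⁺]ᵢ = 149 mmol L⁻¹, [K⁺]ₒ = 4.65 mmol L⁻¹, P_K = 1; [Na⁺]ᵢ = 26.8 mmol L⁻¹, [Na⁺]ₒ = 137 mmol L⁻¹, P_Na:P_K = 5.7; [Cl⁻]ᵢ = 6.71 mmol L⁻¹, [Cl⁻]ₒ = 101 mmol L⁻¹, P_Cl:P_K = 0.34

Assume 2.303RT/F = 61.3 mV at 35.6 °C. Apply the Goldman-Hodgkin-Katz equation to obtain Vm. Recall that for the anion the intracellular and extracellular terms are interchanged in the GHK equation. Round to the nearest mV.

Vm = 61.3 · log₁₀[(Σ P·[cation]ₒ + Σ P·[anion]ᵢ) / (Σ P·[cation]ᵢ + Σ P·[anion]ₒ)]
Numerator = 1×4.65 + 5.7×137 + 0.34×6.71 = 787.8
Denominator = 1×149 + 5.7×26.8 + 0.34×101 = 336.1
Vm = 61.3 · log₁₀(2.344) = 61.3 × (0.3700) = 22.68 mV

23 mV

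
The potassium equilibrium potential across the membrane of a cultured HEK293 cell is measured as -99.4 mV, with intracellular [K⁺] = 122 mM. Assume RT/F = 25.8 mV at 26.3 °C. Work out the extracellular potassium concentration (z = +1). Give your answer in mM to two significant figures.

Nernst: E = (25.8/1) · ln([out]/[in]), so ln([out]/[in]) = -99.4 × 1 / 25.8 = -3.8527.
[out]/[in] = e^(-3.8527) = 0.02122.
[out] = 0.02122 × 122 = 2.589 mM.

2.6 mM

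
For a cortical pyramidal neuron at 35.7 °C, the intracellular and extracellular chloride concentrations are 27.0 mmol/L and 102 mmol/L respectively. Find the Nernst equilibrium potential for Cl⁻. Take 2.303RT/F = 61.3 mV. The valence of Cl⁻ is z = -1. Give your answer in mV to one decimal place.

-35.4 mV

E = (61.3/z) · log₁₀([Cl⁻]_out/[Cl⁻]_in) with z = -1.
For an anion, dividing by z = -1 reverses the sign.
= (61.3/-1) · log₁₀(102/27.0) = -61.30 · log₁₀(3.778)
= -61.30 · (0.5772) = -35.38 mV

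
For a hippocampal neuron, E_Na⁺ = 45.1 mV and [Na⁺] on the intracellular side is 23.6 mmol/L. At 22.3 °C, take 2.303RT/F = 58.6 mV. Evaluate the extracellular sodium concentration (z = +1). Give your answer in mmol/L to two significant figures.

140 mmol/L

Nernst: E = (58.6/1) · log₁₀([out]/[in]), so log₁₀([out]/[in]) = 45.1 × 1 / 58.6 = 0.7696.
[out]/[in] = 10^(0.7696) = 5.883.
[out] = 5.883 × 23.6 = 138.8 mmol/L.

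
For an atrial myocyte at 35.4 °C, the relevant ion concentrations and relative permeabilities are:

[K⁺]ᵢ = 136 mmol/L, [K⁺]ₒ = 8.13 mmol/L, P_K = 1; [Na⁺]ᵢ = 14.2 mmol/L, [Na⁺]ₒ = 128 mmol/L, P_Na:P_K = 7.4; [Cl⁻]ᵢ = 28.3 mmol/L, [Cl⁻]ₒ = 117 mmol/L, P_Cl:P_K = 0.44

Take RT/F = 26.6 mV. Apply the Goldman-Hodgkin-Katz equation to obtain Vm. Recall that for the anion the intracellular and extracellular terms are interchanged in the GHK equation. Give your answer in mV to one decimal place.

Vm = 26.6 · ln[(Σ P·[cation]ₒ + Σ P·[anion]ᵢ) / (Σ P·[cation]ᵢ + Σ P·[anion]ₒ)]
Numerator = 1×8.13 + 7.4×128 + 0.44×28.3 = 967.8
Denominator = 1×136 + 7.4×14.2 + 0.44×117 = 292.6
Vm = 26.6 · ln(3.308) = 26.6 × (1.1963) = 31.82 mV

31.8 mV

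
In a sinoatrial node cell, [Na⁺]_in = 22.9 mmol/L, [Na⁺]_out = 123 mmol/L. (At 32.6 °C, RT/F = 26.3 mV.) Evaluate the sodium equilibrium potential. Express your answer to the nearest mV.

44 mV

E = (26.3/z) · ln([Na⁺]_out/[Na⁺]_in) with z = +1.
= (26.3/1) · ln(123/22.9) = 26.30 · ln(5.371)
= 26.30 · (1.6810) = 44.21 mV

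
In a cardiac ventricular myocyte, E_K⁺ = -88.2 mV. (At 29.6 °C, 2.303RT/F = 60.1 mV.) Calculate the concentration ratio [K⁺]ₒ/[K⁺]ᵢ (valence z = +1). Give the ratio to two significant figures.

log₁₀([out]/[in]) = E·z/(60.1) = -88.2 × 1 / 60.1 = -1.4676
[out]/[in] = 10^(-1.4676) = 0.03408

0.034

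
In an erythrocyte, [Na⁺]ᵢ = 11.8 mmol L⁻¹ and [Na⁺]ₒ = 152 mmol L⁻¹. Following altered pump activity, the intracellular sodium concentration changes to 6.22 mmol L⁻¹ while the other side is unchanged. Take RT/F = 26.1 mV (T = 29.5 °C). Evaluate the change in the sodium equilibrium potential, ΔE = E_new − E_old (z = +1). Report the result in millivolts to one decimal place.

16.7 mV

E_old = (26.1/1)·ln(152/11.8) = 66.71 mV
E_new = (26.1/1)·ln(152/6.22) = 83.42 mV
ΔE = 83.42 − (66.71) = 16.71 mV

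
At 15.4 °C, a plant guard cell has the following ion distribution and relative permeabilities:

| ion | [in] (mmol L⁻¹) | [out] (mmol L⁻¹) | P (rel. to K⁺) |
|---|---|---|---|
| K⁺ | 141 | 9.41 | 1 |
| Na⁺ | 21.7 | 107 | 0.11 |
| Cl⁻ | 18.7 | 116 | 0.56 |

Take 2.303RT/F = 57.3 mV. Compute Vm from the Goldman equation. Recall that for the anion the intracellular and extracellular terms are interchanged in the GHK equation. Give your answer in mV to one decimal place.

-46.9 mV

Vm = 57.3 · log₁₀[(Σ P·[cation]ₒ + Σ P·[anion]ᵢ) / (Σ P·[cation]ᵢ + Σ P·[anion]ₒ)]
Numerator = 1×9.41 + 0.11×107 + 0.56×18.7 = 31.65
Denominator = 1×141 + 0.11×21.7 + 0.56×116 = 208.3
Vm = 57.3 · log₁₀(0.15192) = 57.3 × (-0.8184) = -46.89 mV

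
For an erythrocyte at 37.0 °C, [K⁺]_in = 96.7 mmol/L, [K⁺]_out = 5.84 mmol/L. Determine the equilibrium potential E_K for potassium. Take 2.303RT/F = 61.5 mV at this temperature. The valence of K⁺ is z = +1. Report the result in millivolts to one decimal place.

E = (61.5/z) · log₁₀([K⁺]_out/[K⁺]_in) with z = +1.
= (61.5/1) · log₁₀(5.84/96.7) = 61.50 · log₁₀(0.06039)
= 61.50 · (-1.2190) = -74.97 mV

-75.0 mV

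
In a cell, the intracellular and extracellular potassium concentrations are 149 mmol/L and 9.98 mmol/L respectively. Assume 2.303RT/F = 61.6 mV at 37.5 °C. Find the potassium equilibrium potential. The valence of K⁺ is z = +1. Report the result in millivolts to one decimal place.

E = (61.6/z) · log₁₀([K⁺]_out/[K⁺]_in) with z = +1.
= (61.6/1) · log₁₀(9.98/149) = 61.60 · log₁₀(0.06698)
= 61.60 · (-1.1741) = -72.32 mV

-72.3 mV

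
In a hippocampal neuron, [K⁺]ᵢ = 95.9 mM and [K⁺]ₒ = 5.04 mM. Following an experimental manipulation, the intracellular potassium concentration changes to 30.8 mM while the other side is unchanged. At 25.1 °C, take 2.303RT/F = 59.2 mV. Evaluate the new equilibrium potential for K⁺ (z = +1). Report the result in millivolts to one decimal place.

After the shift: [K⁺]_out = 5.04, [K⁺]_in = 30.8 mM.
E_new = (59.2/1)·log₁₀(5.04/30.8) = 59.20 · (-0.7861) = -46.54 mV

-46.5 mV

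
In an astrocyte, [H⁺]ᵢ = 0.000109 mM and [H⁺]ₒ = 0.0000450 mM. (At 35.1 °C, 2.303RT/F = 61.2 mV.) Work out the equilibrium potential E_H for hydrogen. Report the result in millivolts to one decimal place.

E = (61.2/z) · log₁₀([H⁺]_out/[H⁺]_in) with z = +1.
= (61.2/1) · log₁₀(0.0000450/0.000109) = 61.20 · log₁₀(0.4128)
= 61.20 · (-0.3842) = -23.51 mV

-23.5 mV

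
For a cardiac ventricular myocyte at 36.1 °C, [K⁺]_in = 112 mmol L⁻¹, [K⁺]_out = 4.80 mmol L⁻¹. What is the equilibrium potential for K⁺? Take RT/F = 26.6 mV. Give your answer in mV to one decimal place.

E = (26.6/z) · ln([K⁺]_out/[K⁺]_in) with z = +1.
= (26.6/1) · ln(4.80/112) = 26.60 · ln(0.04286)
= 26.60 · (-3.1499) = -83.79 mV

-83.8 mV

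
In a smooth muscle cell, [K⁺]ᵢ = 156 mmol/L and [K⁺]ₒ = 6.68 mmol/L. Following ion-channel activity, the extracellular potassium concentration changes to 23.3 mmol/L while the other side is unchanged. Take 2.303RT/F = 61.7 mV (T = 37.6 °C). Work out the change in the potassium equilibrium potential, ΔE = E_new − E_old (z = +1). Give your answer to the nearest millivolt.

33 mV

E_old = (61.7/1)·log₁₀(6.68/156) = -84.43 mV
E_new = (61.7/1)·log₁₀(23.3/156) = -50.95 mV
ΔE = -50.95 − (-84.43) = 33.48 mV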